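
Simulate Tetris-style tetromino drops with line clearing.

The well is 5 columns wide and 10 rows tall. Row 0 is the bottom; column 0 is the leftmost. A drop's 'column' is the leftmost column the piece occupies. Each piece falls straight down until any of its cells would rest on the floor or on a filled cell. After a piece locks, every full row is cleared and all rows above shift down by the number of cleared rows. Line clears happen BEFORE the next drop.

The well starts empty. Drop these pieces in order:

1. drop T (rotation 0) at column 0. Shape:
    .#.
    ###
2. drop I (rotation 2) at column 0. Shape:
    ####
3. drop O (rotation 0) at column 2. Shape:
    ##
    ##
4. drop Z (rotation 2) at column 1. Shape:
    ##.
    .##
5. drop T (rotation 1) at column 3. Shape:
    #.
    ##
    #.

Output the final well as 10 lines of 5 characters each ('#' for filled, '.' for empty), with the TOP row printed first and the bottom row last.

Answer: .....
...#.
...##
.###.
..##.
..##.
..##.
####.
.#...
###..

Derivation:
Drop 1: T rot0 at col 0 lands with bottom-row=0; cleared 0 line(s) (total 0); column heights now [1 2 1 0 0], max=2
Drop 2: I rot2 at col 0 lands with bottom-row=2; cleared 0 line(s) (total 0); column heights now [3 3 3 3 0], max=3
Drop 3: O rot0 at col 2 lands with bottom-row=3; cleared 0 line(s) (total 0); column heights now [3 3 5 5 0], max=5
Drop 4: Z rot2 at col 1 lands with bottom-row=5; cleared 0 line(s) (total 0); column heights now [3 7 7 6 0], max=7
Drop 5: T rot1 at col 3 lands with bottom-row=6; cleared 0 line(s) (total 0); column heights now [3 7 7 9 8], max=9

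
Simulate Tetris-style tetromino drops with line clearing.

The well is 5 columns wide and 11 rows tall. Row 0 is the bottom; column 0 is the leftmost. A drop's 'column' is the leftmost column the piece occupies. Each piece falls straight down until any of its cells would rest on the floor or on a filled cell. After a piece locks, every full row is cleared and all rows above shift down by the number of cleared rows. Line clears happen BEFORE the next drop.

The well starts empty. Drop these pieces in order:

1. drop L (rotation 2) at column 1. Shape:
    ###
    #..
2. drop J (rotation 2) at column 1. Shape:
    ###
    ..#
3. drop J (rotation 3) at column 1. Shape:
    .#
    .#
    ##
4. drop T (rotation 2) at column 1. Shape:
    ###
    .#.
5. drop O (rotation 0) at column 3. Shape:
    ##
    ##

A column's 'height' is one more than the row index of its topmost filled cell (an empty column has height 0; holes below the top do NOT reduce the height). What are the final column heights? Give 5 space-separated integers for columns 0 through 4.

Drop 1: L rot2 at col 1 lands with bottom-row=0; cleared 0 line(s) (total 0); column heights now [0 2 2 2 0], max=2
Drop 2: J rot2 at col 1 lands with bottom-row=2; cleared 0 line(s) (total 0); column heights now [0 4 4 4 0], max=4
Drop 3: J rot3 at col 1 lands with bottom-row=4; cleared 0 line(s) (total 0); column heights now [0 5 7 4 0], max=7
Drop 4: T rot2 at col 1 lands with bottom-row=7; cleared 0 line(s) (total 0); column heights now [0 9 9 9 0], max=9
Drop 5: O rot0 at col 3 lands with bottom-row=9; cleared 0 line(s) (total 0); column heights now [0 9 9 11 11], max=11

Answer: 0 9 9 11 11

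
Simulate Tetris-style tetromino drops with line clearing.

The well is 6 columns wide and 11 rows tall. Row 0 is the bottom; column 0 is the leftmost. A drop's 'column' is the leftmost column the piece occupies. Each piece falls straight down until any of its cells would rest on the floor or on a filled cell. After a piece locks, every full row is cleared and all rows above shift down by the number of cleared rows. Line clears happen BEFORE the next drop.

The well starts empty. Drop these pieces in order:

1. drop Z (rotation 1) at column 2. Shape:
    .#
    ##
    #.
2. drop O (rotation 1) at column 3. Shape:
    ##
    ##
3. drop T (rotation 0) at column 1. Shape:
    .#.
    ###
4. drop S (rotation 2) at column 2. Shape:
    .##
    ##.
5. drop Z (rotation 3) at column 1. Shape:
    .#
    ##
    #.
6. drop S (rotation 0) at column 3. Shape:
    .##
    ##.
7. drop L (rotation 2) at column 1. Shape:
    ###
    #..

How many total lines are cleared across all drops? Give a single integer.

Drop 1: Z rot1 at col 2 lands with bottom-row=0; cleared 0 line(s) (total 0); column heights now [0 0 2 3 0 0], max=3
Drop 2: O rot1 at col 3 lands with bottom-row=3; cleared 0 line(s) (total 0); column heights now [0 0 2 5 5 0], max=5
Drop 3: T rot0 at col 1 lands with bottom-row=5; cleared 0 line(s) (total 0); column heights now [0 6 7 6 5 0], max=7
Drop 4: S rot2 at col 2 lands with bottom-row=7; cleared 0 line(s) (total 0); column heights now [0 6 8 9 9 0], max=9
Drop 5: Z rot3 at col 1 lands with bottom-row=7; cleared 0 line(s) (total 0); column heights now [0 9 10 9 9 0], max=10
Drop 6: S rot0 at col 3 lands with bottom-row=9; cleared 0 line(s) (total 0); column heights now [0 9 10 10 11 11], max=11
Drop 7: L rot2 at col 1 lands with bottom-row=9; cleared 0 line(s) (total 0); column heights now [0 11 11 11 11 11], max=11

Answer: 0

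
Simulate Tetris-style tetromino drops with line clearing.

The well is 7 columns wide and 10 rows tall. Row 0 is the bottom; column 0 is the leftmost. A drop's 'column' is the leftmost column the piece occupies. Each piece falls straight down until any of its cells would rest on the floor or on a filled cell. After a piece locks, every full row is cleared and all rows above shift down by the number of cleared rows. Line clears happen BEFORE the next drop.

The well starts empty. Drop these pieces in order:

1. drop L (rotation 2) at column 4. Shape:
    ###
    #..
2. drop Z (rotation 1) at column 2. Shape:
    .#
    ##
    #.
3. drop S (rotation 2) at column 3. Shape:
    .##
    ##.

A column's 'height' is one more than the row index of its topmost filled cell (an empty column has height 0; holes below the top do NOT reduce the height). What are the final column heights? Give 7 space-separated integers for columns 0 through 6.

Answer: 0 0 2 4 5 5 2

Derivation:
Drop 1: L rot2 at col 4 lands with bottom-row=0; cleared 0 line(s) (total 0); column heights now [0 0 0 0 2 2 2], max=2
Drop 2: Z rot1 at col 2 lands with bottom-row=0; cleared 0 line(s) (total 0); column heights now [0 0 2 3 2 2 2], max=3
Drop 3: S rot2 at col 3 lands with bottom-row=3; cleared 0 line(s) (total 0); column heights now [0 0 2 4 5 5 2], max=5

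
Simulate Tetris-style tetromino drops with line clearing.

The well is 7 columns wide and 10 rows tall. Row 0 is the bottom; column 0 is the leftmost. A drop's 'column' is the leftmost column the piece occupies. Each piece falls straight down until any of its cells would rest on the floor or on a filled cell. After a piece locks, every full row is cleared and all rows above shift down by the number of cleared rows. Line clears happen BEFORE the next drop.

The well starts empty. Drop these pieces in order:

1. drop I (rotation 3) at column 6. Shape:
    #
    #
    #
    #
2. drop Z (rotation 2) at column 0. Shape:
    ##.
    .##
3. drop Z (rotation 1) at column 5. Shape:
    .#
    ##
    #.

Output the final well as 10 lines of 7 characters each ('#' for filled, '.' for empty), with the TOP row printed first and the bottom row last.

Answer: .......
.......
.......
.......
......#
.....##
.....##
......#
##....#
.##...#

Derivation:
Drop 1: I rot3 at col 6 lands with bottom-row=0; cleared 0 line(s) (total 0); column heights now [0 0 0 0 0 0 4], max=4
Drop 2: Z rot2 at col 0 lands with bottom-row=0; cleared 0 line(s) (total 0); column heights now [2 2 1 0 0 0 4], max=4
Drop 3: Z rot1 at col 5 lands with bottom-row=3; cleared 0 line(s) (total 0); column heights now [2 2 1 0 0 5 6], max=6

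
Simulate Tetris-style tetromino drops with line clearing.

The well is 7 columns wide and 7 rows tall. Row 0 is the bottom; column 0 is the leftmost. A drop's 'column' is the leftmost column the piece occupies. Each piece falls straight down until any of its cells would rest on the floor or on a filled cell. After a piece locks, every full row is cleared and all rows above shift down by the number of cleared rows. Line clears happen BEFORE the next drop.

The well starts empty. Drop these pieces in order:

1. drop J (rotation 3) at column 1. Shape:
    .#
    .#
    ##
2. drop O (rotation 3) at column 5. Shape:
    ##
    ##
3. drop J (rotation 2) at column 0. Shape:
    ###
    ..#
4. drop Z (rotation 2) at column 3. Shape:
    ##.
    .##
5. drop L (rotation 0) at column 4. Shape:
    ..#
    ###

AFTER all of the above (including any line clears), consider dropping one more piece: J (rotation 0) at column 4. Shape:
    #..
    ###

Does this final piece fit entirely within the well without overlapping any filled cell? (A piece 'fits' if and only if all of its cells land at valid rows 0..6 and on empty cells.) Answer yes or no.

Answer: no

Derivation:
Drop 1: J rot3 at col 1 lands with bottom-row=0; cleared 0 line(s) (total 0); column heights now [0 1 3 0 0 0 0], max=3
Drop 2: O rot3 at col 5 lands with bottom-row=0; cleared 0 line(s) (total 0); column heights now [0 1 3 0 0 2 2], max=3
Drop 3: J rot2 at col 0 lands with bottom-row=3; cleared 0 line(s) (total 0); column heights now [5 5 5 0 0 2 2], max=5
Drop 4: Z rot2 at col 3 lands with bottom-row=2; cleared 0 line(s) (total 0); column heights now [5 5 5 4 4 3 2], max=5
Drop 5: L rot0 at col 4 lands with bottom-row=4; cleared 0 line(s) (total 0); column heights now [5 5 5 4 5 5 6], max=6
Test piece J rot0 at col 4 (width 3): heights before test = [5 5 5 4 5 5 6]; fits = False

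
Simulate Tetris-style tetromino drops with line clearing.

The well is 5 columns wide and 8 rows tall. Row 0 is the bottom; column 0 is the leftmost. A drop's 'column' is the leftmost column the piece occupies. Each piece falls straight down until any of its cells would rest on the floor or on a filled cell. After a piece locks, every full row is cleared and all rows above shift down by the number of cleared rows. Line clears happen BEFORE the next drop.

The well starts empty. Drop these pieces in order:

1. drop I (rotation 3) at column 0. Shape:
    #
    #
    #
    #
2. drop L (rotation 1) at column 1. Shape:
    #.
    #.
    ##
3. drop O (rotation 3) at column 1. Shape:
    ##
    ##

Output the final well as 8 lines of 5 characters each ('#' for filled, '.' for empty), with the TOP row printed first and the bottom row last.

Answer: .....
.....
.....
.##..
###..
##...
##...
###..

Derivation:
Drop 1: I rot3 at col 0 lands with bottom-row=0; cleared 0 line(s) (total 0); column heights now [4 0 0 0 0], max=4
Drop 2: L rot1 at col 1 lands with bottom-row=0; cleared 0 line(s) (total 0); column heights now [4 3 1 0 0], max=4
Drop 3: O rot3 at col 1 lands with bottom-row=3; cleared 0 line(s) (total 0); column heights now [4 5 5 0 0], max=5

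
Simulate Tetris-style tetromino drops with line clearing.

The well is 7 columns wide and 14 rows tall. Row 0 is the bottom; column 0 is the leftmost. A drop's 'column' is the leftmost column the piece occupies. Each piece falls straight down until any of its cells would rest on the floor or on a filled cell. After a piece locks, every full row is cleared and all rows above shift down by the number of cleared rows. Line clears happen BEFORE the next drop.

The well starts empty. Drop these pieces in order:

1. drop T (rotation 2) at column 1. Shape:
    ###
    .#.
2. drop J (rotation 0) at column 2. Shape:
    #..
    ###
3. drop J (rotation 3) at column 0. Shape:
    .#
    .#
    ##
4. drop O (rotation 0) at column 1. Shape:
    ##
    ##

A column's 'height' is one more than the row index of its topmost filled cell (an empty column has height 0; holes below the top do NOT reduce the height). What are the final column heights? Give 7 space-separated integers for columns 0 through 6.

Answer: 3 7 7 3 3 0 0

Derivation:
Drop 1: T rot2 at col 1 lands with bottom-row=0; cleared 0 line(s) (total 0); column heights now [0 2 2 2 0 0 0], max=2
Drop 2: J rot0 at col 2 lands with bottom-row=2; cleared 0 line(s) (total 0); column heights now [0 2 4 3 3 0 0], max=4
Drop 3: J rot3 at col 0 lands with bottom-row=2; cleared 0 line(s) (total 0); column heights now [3 5 4 3 3 0 0], max=5
Drop 4: O rot0 at col 1 lands with bottom-row=5; cleared 0 line(s) (total 0); column heights now [3 7 7 3 3 0 0], max=7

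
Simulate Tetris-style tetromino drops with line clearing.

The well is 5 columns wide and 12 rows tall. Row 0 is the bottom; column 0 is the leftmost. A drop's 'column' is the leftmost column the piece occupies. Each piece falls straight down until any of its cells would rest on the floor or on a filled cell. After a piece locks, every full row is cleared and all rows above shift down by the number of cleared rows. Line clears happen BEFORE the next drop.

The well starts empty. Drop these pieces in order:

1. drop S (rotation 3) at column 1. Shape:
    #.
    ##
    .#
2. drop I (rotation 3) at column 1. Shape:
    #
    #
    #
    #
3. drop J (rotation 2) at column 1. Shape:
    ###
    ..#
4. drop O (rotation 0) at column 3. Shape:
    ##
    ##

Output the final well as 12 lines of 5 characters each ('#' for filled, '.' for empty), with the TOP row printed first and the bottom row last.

Drop 1: S rot3 at col 1 lands with bottom-row=0; cleared 0 line(s) (total 0); column heights now [0 3 2 0 0], max=3
Drop 2: I rot3 at col 1 lands with bottom-row=3; cleared 0 line(s) (total 0); column heights now [0 7 2 0 0], max=7
Drop 3: J rot2 at col 1 lands with bottom-row=6; cleared 0 line(s) (total 0); column heights now [0 8 8 8 0], max=8
Drop 4: O rot0 at col 3 lands with bottom-row=8; cleared 0 line(s) (total 0); column heights now [0 8 8 10 10], max=10

Answer: .....
.....
...##
...##
.###.
.#.#.
.#...
.#...
.#...
.#...
.##..
..#..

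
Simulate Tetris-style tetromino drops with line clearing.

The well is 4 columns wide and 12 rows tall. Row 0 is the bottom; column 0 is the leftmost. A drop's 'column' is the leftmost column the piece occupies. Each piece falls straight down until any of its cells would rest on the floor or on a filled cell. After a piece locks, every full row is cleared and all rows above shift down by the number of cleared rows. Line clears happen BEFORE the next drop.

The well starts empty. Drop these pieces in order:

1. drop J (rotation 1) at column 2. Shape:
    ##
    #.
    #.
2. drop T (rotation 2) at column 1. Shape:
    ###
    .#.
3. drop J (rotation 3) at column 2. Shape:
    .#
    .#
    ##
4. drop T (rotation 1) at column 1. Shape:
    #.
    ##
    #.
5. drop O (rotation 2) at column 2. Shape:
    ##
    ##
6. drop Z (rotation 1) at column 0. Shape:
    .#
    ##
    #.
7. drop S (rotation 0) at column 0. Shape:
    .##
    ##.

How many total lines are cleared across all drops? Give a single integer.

Drop 1: J rot1 at col 2 lands with bottom-row=0; cleared 0 line(s) (total 0); column heights now [0 0 3 3], max=3
Drop 2: T rot2 at col 1 lands with bottom-row=3; cleared 0 line(s) (total 0); column heights now [0 5 5 5], max=5
Drop 3: J rot3 at col 2 lands with bottom-row=5; cleared 0 line(s) (total 0); column heights now [0 5 6 8], max=8
Drop 4: T rot1 at col 1 lands with bottom-row=5; cleared 0 line(s) (total 0); column heights now [0 8 7 8], max=8
Drop 5: O rot2 at col 2 lands with bottom-row=8; cleared 0 line(s) (total 0); column heights now [0 8 10 10], max=10
Drop 6: Z rot1 at col 0 lands with bottom-row=7; cleared 1 line(s) (total 1); column heights now [8 9 9 9], max=9
Drop 7: S rot0 at col 0 lands with bottom-row=9; cleared 0 line(s) (total 1); column heights now [10 11 11 9], max=11

Answer: 1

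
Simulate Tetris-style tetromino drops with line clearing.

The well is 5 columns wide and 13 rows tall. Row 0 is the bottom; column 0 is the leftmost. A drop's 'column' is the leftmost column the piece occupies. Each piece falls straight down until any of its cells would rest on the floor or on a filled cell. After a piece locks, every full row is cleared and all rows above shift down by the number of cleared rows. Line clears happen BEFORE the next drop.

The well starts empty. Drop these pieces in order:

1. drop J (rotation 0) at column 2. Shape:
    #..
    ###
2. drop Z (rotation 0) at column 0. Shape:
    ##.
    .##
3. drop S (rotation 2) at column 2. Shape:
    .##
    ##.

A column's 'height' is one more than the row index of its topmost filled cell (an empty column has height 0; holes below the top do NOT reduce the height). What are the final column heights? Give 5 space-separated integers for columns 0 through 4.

Drop 1: J rot0 at col 2 lands with bottom-row=0; cleared 0 line(s) (total 0); column heights now [0 0 2 1 1], max=2
Drop 2: Z rot0 at col 0 lands with bottom-row=2; cleared 0 line(s) (total 0); column heights now [4 4 3 1 1], max=4
Drop 3: S rot2 at col 2 lands with bottom-row=3; cleared 0 line(s) (total 0); column heights now [4 4 4 5 5], max=5

Answer: 4 4 4 5 5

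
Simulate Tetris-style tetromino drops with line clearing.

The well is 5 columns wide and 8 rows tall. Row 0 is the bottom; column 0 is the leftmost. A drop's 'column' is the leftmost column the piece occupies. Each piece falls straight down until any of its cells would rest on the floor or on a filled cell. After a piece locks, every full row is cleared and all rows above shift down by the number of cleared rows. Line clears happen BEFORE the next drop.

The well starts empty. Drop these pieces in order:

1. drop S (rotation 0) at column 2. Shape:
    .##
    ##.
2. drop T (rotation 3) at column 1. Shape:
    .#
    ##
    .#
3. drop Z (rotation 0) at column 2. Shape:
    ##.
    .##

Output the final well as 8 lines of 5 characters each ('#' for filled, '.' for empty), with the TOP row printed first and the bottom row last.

Drop 1: S rot0 at col 2 lands with bottom-row=0; cleared 0 line(s) (total 0); column heights now [0 0 1 2 2], max=2
Drop 2: T rot3 at col 1 lands with bottom-row=1; cleared 0 line(s) (total 0); column heights now [0 3 4 2 2], max=4
Drop 3: Z rot0 at col 2 lands with bottom-row=3; cleared 0 line(s) (total 0); column heights now [0 3 5 5 4], max=5

Answer: .....
.....
.....
..##.
..###
.##..
..###
..##.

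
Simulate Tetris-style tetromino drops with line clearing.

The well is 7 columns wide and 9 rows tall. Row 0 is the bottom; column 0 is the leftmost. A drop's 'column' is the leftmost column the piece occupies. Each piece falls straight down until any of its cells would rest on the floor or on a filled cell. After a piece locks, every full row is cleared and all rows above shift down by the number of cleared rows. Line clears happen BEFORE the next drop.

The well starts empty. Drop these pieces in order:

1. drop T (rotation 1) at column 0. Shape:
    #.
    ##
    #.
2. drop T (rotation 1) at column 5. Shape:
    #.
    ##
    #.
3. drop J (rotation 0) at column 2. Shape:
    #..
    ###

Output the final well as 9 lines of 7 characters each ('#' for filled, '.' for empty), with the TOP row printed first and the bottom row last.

Answer: .......
.......
.......
.......
.......
.......
#....#.
###..##
#.####.

Derivation:
Drop 1: T rot1 at col 0 lands with bottom-row=0; cleared 0 line(s) (total 0); column heights now [3 2 0 0 0 0 0], max=3
Drop 2: T rot1 at col 5 lands with bottom-row=0; cleared 0 line(s) (total 0); column heights now [3 2 0 0 0 3 2], max=3
Drop 3: J rot0 at col 2 lands with bottom-row=0; cleared 0 line(s) (total 0); column heights now [3 2 2 1 1 3 2], max=3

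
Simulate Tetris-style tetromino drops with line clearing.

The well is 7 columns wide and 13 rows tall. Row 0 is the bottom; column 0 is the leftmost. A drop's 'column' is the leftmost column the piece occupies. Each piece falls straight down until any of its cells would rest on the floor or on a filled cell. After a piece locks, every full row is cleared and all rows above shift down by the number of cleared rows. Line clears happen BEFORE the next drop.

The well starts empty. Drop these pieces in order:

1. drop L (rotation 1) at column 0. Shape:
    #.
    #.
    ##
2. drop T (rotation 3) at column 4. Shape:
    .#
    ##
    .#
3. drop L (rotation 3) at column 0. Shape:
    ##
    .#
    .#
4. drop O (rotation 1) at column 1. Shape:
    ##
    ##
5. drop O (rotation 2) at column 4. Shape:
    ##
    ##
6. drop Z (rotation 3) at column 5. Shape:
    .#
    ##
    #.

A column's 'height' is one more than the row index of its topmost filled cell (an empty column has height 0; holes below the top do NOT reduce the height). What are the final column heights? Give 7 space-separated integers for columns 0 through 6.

Answer: 4 6 6 0 5 7 8

Derivation:
Drop 1: L rot1 at col 0 lands with bottom-row=0; cleared 0 line(s) (total 0); column heights now [3 1 0 0 0 0 0], max=3
Drop 2: T rot3 at col 4 lands with bottom-row=0; cleared 0 line(s) (total 0); column heights now [3 1 0 0 2 3 0], max=3
Drop 3: L rot3 at col 0 lands with bottom-row=1; cleared 0 line(s) (total 0); column heights now [4 4 0 0 2 3 0], max=4
Drop 4: O rot1 at col 1 lands with bottom-row=4; cleared 0 line(s) (total 0); column heights now [4 6 6 0 2 3 0], max=6
Drop 5: O rot2 at col 4 lands with bottom-row=3; cleared 0 line(s) (total 0); column heights now [4 6 6 0 5 5 0], max=6
Drop 6: Z rot3 at col 5 lands with bottom-row=5; cleared 0 line(s) (total 0); column heights now [4 6 6 0 5 7 8], max=8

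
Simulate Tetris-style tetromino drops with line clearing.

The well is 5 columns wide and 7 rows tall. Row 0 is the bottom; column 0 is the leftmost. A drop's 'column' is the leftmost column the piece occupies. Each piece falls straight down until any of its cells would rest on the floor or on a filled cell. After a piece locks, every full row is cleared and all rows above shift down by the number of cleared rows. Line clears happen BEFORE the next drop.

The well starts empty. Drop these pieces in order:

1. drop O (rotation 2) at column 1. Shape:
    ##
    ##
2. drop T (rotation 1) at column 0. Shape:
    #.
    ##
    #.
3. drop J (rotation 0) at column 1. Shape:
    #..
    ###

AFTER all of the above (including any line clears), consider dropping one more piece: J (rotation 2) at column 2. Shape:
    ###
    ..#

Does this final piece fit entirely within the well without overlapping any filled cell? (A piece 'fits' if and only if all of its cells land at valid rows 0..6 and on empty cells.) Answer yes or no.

Drop 1: O rot2 at col 1 lands with bottom-row=0; cleared 0 line(s) (total 0); column heights now [0 2 2 0 0], max=2
Drop 2: T rot1 at col 0 lands with bottom-row=1; cleared 0 line(s) (total 0); column heights now [4 3 2 0 0], max=4
Drop 3: J rot0 at col 1 lands with bottom-row=3; cleared 0 line(s) (total 0); column heights now [4 5 4 4 0], max=5
Test piece J rot2 at col 2 (width 3): heights before test = [4 5 4 4 0]; fits = True

Answer: yes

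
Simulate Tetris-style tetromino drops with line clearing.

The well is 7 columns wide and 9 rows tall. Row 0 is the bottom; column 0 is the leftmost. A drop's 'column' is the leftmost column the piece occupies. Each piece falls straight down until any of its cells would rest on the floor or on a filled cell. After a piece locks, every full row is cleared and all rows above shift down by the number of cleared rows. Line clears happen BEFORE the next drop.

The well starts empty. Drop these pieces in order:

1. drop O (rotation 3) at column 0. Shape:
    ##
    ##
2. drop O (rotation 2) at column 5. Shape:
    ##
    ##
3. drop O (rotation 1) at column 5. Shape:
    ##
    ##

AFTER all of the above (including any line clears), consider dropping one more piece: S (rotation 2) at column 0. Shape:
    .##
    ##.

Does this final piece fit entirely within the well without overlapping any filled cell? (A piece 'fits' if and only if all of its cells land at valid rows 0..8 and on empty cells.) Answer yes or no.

Answer: yes

Derivation:
Drop 1: O rot3 at col 0 lands with bottom-row=0; cleared 0 line(s) (total 0); column heights now [2 2 0 0 0 0 0], max=2
Drop 2: O rot2 at col 5 lands with bottom-row=0; cleared 0 line(s) (total 0); column heights now [2 2 0 0 0 2 2], max=2
Drop 3: O rot1 at col 5 lands with bottom-row=2; cleared 0 line(s) (total 0); column heights now [2 2 0 0 0 4 4], max=4
Test piece S rot2 at col 0 (width 3): heights before test = [2 2 0 0 0 4 4]; fits = True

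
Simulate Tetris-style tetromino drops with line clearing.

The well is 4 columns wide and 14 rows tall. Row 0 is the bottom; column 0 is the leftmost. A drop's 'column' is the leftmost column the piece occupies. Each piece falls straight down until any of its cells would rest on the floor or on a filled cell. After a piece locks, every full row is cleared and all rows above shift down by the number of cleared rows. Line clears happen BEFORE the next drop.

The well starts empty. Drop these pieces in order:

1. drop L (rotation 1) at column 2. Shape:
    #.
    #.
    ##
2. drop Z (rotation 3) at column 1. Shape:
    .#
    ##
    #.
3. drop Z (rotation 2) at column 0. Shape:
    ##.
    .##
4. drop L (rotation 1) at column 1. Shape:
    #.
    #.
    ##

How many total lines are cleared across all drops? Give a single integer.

Drop 1: L rot1 at col 2 lands with bottom-row=0; cleared 0 line(s) (total 0); column heights now [0 0 3 1], max=3
Drop 2: Z rot3 at col 1 lands with bottom-row=2; cleared 0 line(s) (total 0); column heights now [0 4 5 1], max=5
Drop 3: Z rot2 at col 0 lands with bottom-row=5; cleared 0 line(s) (total 0); column heights now [7 7 6 1], max=7
Drop 4: L rot1 at col 1 lands with bottom-row=7; cleared 0 line(s) (total 0); column heights now [7 10 8 1], max=10

Answer: 0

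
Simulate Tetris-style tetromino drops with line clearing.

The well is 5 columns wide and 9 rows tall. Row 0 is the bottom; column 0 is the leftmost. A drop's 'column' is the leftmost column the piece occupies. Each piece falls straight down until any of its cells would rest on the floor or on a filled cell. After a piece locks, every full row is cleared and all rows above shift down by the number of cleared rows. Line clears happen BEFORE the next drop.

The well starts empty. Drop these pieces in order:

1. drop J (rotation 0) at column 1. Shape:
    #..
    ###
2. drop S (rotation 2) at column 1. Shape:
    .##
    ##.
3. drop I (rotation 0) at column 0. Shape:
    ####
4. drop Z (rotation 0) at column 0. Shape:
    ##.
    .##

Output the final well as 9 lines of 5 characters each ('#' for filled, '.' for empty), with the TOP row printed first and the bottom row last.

Answer: .....
.....
##...
.##..
####.
..##.
.##..
.#...
.###.

Derivation:
Drop 1: J rot0 at col 1 lands with bottom-row=0; cleared 0 line(s) (total 0); column heights now [0 2 1 1 0], max=2
Drop 2: S rot2 at col 1 lands with bottom-row=2; cleared 0 line(s) (total 0); column heights now [0 3 4 4 0], max=4
Drop 3: I rot0 at col 0 lands with bottom-row=4; cleared 0 line(s) (total 0); column heights now [5 5 5 5 0], max=5
Drop 4: Z rot0 at col 0 lands with bottom-row=5; cleared 0 line(s) (total 0); column heights now [7 7 6 5 0], max=7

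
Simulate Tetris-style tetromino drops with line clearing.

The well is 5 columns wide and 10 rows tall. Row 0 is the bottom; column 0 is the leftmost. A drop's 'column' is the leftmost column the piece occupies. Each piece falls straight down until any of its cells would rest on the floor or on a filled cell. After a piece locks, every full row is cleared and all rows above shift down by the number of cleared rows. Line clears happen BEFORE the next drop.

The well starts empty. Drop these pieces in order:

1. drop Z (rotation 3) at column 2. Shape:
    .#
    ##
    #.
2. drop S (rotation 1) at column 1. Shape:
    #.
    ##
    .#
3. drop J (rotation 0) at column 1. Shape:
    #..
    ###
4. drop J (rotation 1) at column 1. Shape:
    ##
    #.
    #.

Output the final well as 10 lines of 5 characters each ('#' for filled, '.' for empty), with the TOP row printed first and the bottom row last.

Drop 1: Z rot3 at col 2 lands with bottom-row=0; cleared 0 line(s) (total 0); column heights now [0 0 2 3 0], max=3
Drop 2: S rot1 at col 1 lands with bottom-row=2; cleared 0 line(s) (total 0); column heights now [0 5 4 3 0], max=5
Drop 3: J rot0 at col 1 lands with bottom-row=5; cleared 0 line(s) (total 0); column heights now [0 7 6 6 0], max=7
Drop 4: J rot1 at col 1 lands with bottom-row=7; cleared 0 line(s) (total 0); column heights now [0 10 10 6 0], max=10

Answer: .##..
.#...
.#...
.#...
.###.
.#...
.##..
..##.
..##.
..#..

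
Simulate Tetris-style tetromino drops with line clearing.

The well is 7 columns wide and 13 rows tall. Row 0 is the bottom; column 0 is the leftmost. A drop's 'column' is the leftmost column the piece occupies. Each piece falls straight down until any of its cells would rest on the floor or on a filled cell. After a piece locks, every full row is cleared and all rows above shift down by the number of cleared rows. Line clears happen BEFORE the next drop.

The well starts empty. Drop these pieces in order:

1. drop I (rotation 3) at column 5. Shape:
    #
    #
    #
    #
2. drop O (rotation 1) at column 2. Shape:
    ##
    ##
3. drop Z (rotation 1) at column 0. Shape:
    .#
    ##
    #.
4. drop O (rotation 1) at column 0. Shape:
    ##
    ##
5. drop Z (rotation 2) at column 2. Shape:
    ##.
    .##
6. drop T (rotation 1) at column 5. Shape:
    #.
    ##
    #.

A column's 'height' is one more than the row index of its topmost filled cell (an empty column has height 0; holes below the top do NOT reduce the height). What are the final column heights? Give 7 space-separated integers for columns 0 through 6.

Answer: 5 5 4 4 3 7 6

Derivation:
Drop 1: I rot3 at col 5 lands with bottom-row=0; cleared 0 line(s) (total 0); column heights now [0 0 0 0 0 4 0], max=4
Drop 2: O rot1 at col 2 lands with bottom-row=0; cleared 0 line(s) (total 0); column heights now [0 0 2 2 0 4 0], max=4
Drop 3: Z rot1 at col 0 lands with bottom-row=0; cleared 0 line(s) (total 0); column heights now [2 3 2 2 0 4 0], max=4
Drop 4: O rot1 at col 0 lands with bottom-row=3; cleared 0 line(s) (total 0); column heights now [5 5 2 2 0 4 0], max=5
Drop 5: Z rot2 at col 2 lands with bottom-row=2; cleared 0 line(s) (total 0); column heights now [5 5 4 4 3 4 0], max=5
Drop 6: T rot1 at col 5 lands with bottom-row=4; cleared 0 line(s) (total 0); column heights now [5 5 4 4 3 7 6], max=7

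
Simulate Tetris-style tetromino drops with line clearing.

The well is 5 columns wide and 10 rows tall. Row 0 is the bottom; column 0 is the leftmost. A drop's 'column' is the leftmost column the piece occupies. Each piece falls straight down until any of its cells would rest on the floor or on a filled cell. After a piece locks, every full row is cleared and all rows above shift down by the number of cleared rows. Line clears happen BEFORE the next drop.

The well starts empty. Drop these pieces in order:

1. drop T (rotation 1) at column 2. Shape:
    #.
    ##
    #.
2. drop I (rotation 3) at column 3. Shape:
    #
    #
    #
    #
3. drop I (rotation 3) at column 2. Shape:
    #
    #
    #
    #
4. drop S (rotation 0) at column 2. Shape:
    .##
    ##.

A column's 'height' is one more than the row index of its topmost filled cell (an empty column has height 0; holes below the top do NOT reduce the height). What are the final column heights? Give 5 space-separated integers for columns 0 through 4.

Answer: 0 0 8 9 9

Derivation:
Drop 1: T rot1 at col 2 lands with bottom-row=0; cleared 0 line(s) (total 0); column heights now [0 0 3 2 0], max=3
Drop 2: I rot3 at col 3 lands with bottom-row=2; cleared 0 line(s) (total 0); column heights now [0 0 3 6 0], max=6
Drop 3: I rot3 at col 2 lands with bottom-row=3; cleared 0 line(s) (total 0); column heights now [0 0 7 6 0], max=7
Drop 4: S rot0 at col 2 lands with bottom-row=7; cleared 0 line(s) (total 0); column heights now [0 0 8 9 9], max=9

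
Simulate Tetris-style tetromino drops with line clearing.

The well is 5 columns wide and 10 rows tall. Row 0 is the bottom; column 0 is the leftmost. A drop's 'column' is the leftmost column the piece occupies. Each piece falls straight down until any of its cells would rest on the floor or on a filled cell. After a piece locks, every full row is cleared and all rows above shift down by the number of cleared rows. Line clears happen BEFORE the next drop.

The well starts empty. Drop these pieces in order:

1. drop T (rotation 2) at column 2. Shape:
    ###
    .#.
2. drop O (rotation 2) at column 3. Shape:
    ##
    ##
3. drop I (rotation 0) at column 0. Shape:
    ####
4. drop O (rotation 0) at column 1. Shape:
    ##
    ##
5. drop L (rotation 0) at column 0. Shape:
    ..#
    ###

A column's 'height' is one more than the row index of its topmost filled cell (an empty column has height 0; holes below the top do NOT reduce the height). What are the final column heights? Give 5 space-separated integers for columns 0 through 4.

Answer: 8 8 9 5 4

Derivation:
Drop 1: T rot2 at col 2 lands with bottom-row=0; cleared 0 line(s) (total 0); column heights now [0 0 2 2 2], max=2
Drop 2: O rot2 at col 3 lands with bottom-row=2; cleared 0 line(s) (total 0); column heights now [0 0 2 4 4], max=4
Drop 3: I rot0 at col 0 lands with bottom-row=4; cleared 0 line(s) (total 0); column heights now [5 5 5 5 4], max=5
Drop 4: O rot0 at col 1 lands with bottom-row=5; cleared 0 line(s) (total 0); column heights now [5 7 7 5 4], max=7
Drop 5: L rot0 at col 0 lands with bottom-row=7; cleared 0 line(s) (total 0); column heights now [8 8 9 5 4], max=9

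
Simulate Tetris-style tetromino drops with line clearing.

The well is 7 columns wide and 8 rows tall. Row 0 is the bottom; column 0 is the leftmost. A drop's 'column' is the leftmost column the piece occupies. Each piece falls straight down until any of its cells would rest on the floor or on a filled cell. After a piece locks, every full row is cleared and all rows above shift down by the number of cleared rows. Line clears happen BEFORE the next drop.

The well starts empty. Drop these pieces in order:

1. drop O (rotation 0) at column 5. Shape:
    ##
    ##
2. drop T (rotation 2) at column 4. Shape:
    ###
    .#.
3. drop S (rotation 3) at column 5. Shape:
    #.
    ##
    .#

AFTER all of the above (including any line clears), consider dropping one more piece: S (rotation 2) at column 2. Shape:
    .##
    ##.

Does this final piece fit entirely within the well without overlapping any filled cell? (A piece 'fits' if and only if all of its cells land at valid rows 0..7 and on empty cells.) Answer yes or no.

Drop 1: O rot0 at col 5 lands with bottom-row=0; cleared 0 line(s) (total 0); column heights now [0 0 0 0 0 2 2], max=2
Drop 2: T rot2 at col 4 lands with bottom-row=2; cleared 0 line(s) (total 0); column heights now [0 0 0 0 4 4 4], max=4
Drop 3: S rot3 at col 5 lands with bottom-row=4; cleared 0 line(s) (total 0); column heights now [0 0 0 0 4 7 6], max=7
Test piece S rot2 at col 2 (width 3): heights before test = [0 0 0 0 4 7 6]; fits = True

Answer: yes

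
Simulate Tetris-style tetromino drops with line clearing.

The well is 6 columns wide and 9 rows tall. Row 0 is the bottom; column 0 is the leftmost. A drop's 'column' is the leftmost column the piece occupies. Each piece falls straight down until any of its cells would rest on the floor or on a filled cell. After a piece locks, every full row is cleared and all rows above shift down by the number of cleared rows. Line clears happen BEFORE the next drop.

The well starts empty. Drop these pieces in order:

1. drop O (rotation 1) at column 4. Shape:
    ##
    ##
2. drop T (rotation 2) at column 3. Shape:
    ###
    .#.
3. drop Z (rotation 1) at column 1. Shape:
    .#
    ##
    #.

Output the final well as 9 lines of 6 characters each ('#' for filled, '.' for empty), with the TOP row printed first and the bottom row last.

Answer: ......
......
......
......
......
...###
..#.#.
.##.##
.#..##

Derivation:
Drop 1: O rot1 at col 4 lands with bottom-row=0; cleared 0 line(s) (total 0); column heights now [0 0 0 0 2 2], max=2
Drop 2: T rot2 at col 3 lands with bottom-row=2; cleared 0 line(s) (total 0); column heights now [0 0 0 4 4 4], max=4
Drop 3: Z rot1 at col 1 lands with bottom-row=0; cleared 0 line(s) (total 0); column heights now [0 2 3 4 4 4], max=4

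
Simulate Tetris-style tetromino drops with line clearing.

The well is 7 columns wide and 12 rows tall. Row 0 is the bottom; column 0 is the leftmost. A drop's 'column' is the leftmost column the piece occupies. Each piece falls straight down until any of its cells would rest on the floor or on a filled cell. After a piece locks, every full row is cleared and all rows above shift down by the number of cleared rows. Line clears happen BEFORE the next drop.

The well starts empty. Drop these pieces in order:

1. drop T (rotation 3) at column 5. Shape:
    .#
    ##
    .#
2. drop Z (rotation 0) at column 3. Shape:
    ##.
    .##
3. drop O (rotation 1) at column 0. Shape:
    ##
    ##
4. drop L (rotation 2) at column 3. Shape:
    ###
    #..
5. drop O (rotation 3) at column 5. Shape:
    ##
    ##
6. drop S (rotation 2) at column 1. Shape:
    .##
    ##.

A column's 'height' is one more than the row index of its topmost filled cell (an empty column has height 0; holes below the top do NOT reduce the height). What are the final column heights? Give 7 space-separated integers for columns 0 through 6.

Answer: 2 6 7 7 6 8 8

Derivation:
Drop 1: T rot3 at col 5 lands with bottom-row=0; cleared 0 line(s) (total 0); column heights now [0 0 0 0 0 2 3], max=3
Drop 2: Z rot0 at col 3 lands with bottom-row=2; cleared 0 line(s) (total 0); column heights now [0 0 0 4 4 3 3], max=4
Drop 3: O rot1 at col 0 lands with bottom-row=0; cleared 0 line(s) (total 0); column heights now [2 2 0 4 4 3 3], max=4
Drop 4: L rot2 at col 3 lands with bottom-row=4; cleared 0 line(s) (total 0); column heights now [2 2 0 6 6 6 3], max=6
Drop 5: O rot3 at col 5 lands with bottom-row=6; cleared 0 line(s) (total 0); column heights now [2 2 0 6 6 8 8], max=8
Drop 6: S rot2 at col 1 lands with bottom-row=5; cleared 0 line(s) (total 0); column heights now [2 6 7 7 6 8 8], max=8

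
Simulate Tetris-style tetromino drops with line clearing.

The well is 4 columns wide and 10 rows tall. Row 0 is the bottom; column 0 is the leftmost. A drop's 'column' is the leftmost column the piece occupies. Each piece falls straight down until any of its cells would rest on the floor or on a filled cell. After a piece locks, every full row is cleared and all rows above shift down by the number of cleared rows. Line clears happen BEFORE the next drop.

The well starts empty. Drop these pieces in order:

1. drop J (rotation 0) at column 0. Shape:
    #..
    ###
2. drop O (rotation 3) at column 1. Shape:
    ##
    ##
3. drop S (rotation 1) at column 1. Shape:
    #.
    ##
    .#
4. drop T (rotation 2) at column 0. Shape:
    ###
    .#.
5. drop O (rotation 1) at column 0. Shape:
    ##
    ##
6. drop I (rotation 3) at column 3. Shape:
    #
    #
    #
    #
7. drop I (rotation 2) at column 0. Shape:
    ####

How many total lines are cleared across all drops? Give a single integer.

Answer: 3

Derivation:
Drop 1: J rot0 at col 0 lands with bottom-row=0; cleared 0 line(s) (total 0); column heights now [2 1 1 0], max=2
Drop 2: O rot3 at col 1 lands with bottom-row=1; cleared 0 line(s) (total 0); column heights now [2 3 3 0], max=3
Drop 3: S rot1 at col 1 lands with bottom-row=3; cleared 0 line(s) (total 0); column heights now [2 6 5 0], max=6
Drop 4: T rot2 at col 0 lands with bottom-row=6; cleared 0 line(s) (total 0); column heights now [8 8 8 0], max=8
Drop 5: O rot1 at col 0 lands with bottom-row=8; cleared 0 line(s) (total 0); column heights now [10 10 8 0], max=10
Drop 6: I rot3 at col 3 lands with bottom-row=0; cleared 2 line(s) (total 2); column heights now [8 8 6 2], max=8
Drop 7: I rot2 at col 0 lands with bottom-row=8; cleared 1 line(s) (total 3); column heights now [8 8 6 2], max=8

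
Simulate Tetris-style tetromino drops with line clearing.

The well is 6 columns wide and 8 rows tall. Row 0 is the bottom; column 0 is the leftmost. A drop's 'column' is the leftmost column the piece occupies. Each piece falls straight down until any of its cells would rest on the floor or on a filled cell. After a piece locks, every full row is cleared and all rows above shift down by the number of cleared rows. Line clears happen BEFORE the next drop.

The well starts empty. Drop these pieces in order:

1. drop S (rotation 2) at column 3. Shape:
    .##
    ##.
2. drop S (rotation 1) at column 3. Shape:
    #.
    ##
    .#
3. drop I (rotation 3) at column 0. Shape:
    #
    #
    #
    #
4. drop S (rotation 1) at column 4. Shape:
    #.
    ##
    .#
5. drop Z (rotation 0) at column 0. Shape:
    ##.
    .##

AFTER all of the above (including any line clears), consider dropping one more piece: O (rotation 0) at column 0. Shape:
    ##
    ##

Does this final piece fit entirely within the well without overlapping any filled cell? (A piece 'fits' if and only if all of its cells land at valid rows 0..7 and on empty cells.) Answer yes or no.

Drop 1: S rot2 at col 3 lands with bottom-row=0; cleared 0 line(s) (total 0); column heights now [0 0 0 1 2 2], max=2
Drop 2: S rot1 at col 3 lands with bottom-row=2; cleared 0 line(s) (total 0); column heights now [0 0 0 5 4 2], max=5
Drop 3: I rot3 at col 0 lands with bottom-row=0; cleared 0 line(s) (total 0); column heights now [4 0 0 5 4 2], max=5
Drop 4: S rot1 at col 4 lands with bottom-row=3; cleared 0 line(s) (total 0); column heights now [4 0 0 5 6 5], max=6
Drop 5: Z rot0 at col 0 lands with bottom-row=3; cleared 1 line(s) (total 1); column heights now [4 4 0 4 5 4], max=5
Test piece O rot0 at col 0 (width 2): heights before test = [4 4 0 4 5 4]; fits = True

Answer: yes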